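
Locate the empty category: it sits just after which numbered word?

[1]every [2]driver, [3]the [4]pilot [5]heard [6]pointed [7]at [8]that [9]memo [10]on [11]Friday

5

The displaced element is "every driver" (word 2).
It is linked across 1 clause boundary (Ø).
It functions as the subject of "pointed", so the gap sits immediately after word 5 ("heard").
Base order: The pilot heard that every driver pointed at that memo on Friday.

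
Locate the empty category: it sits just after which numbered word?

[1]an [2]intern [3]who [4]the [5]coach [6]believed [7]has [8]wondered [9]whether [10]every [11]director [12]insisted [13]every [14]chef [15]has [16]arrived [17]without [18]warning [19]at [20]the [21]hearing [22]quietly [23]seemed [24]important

6

The displaced element is "an intern" (word 2).
It is linked across 1 clause boundary (Ø).
It functions as the subject of "wondered", so the gap sits immediately after word 6 ("believed").
Base order: The coach believed an intern has wondered whether every director insisted every chef has arrived without warning at the hearing quietly.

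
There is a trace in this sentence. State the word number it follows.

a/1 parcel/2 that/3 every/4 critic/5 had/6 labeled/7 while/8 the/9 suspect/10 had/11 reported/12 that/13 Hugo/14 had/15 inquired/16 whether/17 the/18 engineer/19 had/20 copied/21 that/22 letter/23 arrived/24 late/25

7

The displaced element is "a parcel" (word 2).
It functions as the direct object of "labeled", so the gap sits immediately after word 7 ("labeled").
Base order: Every critic had labeled a parcel while the suspect had reported that Hugo had inquired whether the engineer had copied that letter.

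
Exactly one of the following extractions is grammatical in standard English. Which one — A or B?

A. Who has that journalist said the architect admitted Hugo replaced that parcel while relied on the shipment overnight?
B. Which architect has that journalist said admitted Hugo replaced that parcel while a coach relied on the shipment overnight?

In A, the wh-phrase is extracted from inside an adjunct island (introduced by "while"), which blocks movement.
In B, the extraction path crosses only that-complement boundaries, which are transparent.
So B is grammatical.

B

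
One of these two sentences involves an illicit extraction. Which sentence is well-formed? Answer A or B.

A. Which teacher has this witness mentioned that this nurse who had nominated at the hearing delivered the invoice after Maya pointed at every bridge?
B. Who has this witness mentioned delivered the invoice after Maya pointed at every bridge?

In A, the wh-phrase is extracted from inside a complex-NP island (relative clause) (introduced by "who"), which blocks movement.
In B, the extraction path crosses only that-complement boundaries, which are transparent.
So B is grammatical.

B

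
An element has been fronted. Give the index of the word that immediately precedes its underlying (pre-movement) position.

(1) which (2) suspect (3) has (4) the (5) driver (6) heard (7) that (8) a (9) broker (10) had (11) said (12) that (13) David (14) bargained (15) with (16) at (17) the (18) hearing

The displaced element is "which suspect" (word 2).
It is linked across 2 clause boundaries (that → that).
It functions as the object of the preposition "with" of "bargained", so the gap sits immediately after word 15 ("with").
Base order: The driver has heard that a broker had said that David bargained with which suspect at the hearing.

15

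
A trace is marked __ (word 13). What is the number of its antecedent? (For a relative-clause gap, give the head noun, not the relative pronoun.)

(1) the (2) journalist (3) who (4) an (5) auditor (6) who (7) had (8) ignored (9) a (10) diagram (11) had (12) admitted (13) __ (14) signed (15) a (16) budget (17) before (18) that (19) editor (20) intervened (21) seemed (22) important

2

The gap at 13 is the subject of "signed", inside a relative clause.
The relative pronoun is "who" (word 3); it is bound by the head noun immediately before it.
Its filler is the head noun "journalist", at word 2.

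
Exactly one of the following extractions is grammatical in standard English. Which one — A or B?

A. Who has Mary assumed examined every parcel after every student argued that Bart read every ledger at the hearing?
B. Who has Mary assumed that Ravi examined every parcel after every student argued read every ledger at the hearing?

In B, the wh-phrase is extracted from inside an adjunct island (introduced by "after"), which blocks movement.
In A, the extraction path crosses only that-complement boundaries, which are transparent.
So A is grammatical.

A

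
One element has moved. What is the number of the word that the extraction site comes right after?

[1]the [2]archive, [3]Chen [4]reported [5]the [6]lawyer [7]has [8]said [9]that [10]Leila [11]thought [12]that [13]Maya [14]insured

14

The displaced element is "the archive" (word 2).
It is linked across 3 clause boundaries (Ø → that → that).
It functions as the direct object of "insured", so the gap sits immediately after word 14 ("insured").
Base order: Chen reported the lawyer has said that Leila thought that Maya insured the archive.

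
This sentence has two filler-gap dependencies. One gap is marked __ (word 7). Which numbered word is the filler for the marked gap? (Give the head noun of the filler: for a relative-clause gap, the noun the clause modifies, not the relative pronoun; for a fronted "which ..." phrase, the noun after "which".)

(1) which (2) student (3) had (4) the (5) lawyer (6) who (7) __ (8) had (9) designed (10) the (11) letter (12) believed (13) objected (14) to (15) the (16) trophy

5

The marked gap is inside the relative clause, the subject of "designed".
Its filler is the head noun "lawyer" (via "who"), at word 5.
(The other dependency links word 2 to a gap after word 12.)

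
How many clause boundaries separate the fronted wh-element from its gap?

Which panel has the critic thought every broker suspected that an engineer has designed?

"which panel" is extracted from the object of "designed".
Boundaries crossed, outermost first: [Ø], [that] — 2 in total.

2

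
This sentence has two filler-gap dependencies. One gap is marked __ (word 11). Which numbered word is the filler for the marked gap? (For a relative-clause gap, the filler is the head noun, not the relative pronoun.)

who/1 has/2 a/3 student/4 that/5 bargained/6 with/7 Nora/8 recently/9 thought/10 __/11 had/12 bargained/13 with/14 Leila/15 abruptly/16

The marked gap is the subject of "bargained".
Its filler is the fronted wh-phrase "who", at word 1.
(The other dependency links word 4 to a gap after word 5.)

1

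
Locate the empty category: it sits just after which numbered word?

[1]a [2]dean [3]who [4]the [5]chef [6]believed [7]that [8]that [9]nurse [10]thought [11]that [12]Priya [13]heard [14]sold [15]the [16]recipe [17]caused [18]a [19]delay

The displaced element is "a dean" (word 2).
It is linked across 3 clause boundaries (that → that → Ø).
It functions as the subject of "sold", so the gap sits immediately after word 13 ("heard").
Base order: The chef believed that that nurse thought that Priya heard that a dean sold the recipe.

13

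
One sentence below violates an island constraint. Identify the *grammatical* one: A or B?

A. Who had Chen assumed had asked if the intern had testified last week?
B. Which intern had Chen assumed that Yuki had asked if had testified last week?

A

In B, the wh-phrase is extracted from inside a wh-island (introduced by "if"), which blocks movement.
In A, the extraction path crosses only that-complement boundaries, which are transparent.
So A is grammatical.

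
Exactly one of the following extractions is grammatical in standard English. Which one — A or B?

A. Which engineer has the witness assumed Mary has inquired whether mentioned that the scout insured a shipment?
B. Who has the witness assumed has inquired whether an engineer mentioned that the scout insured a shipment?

B

In A, the wh-phrase is extracted from inside a wh-island (introduced by "whether"), which blocks movement.
In B, the extraction path crosses only that-complement boundaries, which are transparent.
So B is grammatical.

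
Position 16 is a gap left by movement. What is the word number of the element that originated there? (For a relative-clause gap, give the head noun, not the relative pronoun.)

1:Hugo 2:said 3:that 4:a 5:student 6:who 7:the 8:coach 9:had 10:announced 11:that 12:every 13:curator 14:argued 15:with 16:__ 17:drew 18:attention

5

The gap at 16 is the prepositional object of "argued", inside a relative clause.
The relative pronoun is "who" (word 6); it is bound by the head noun immediately before it.
Its filler is the head noun "student", at word 5.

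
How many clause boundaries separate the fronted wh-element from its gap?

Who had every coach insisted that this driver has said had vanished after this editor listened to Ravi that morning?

"who" is extracted from the subject of "vanished".
Boundaries crossed, outermost first: [that], [Ø] — 2 in total.

2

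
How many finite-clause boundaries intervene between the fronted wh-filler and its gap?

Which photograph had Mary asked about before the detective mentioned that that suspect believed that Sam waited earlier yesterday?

0

"which photograph" originates inside the matrix clause — no clause boundary is crossed.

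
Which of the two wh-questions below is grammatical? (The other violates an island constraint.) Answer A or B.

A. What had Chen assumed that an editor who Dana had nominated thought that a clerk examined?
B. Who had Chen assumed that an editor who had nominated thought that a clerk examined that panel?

A

In B, the wh-phrase is extracted from inside a complex-NP island (relative clause) (introduced by "who"), which blocks movement.
In A, the extraction path crosses only that-complement boundaries, which are transparent.
So A is grammatical.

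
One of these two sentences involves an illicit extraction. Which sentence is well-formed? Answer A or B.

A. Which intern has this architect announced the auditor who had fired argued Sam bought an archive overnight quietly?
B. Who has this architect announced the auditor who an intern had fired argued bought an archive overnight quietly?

B

In A, the wh-phrase is extracted from inside a complex-NP island (relative clause) (introduced by "who"), which blocks movement.
In B, the extraction path crosses only that-complement boundaries, which are transparent.
So B is grammatical.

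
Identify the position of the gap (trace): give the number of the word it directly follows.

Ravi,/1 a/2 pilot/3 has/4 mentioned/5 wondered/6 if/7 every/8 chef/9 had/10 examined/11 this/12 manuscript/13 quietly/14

The displaced element is "Ravi" (word 1).
It is linked across 1 clause boundary (Ø).
It functions as the subject of "wondered", so the gap sits immediately after word 5 ("mentioned").
Base order: A pilot has mentioned that Ravi wondered if every chef had examined this manuscript quietly.

5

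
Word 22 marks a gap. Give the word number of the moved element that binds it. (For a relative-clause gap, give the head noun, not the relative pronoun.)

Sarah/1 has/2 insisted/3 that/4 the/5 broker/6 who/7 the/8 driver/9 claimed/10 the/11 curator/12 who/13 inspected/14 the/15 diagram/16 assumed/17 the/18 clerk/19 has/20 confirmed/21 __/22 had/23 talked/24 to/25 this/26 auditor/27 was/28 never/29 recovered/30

6

The gap at 22 is the subject of "talked", inside a relative clause.
The relative pronoun is "who" (word 7); it is bound by the head noun immediately before it.
Its filler is the head noun "broker", at word 6.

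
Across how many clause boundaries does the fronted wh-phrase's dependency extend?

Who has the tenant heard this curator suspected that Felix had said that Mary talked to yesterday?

"who" is extracted from the PP object of "talked".
Boundaries crossed, outermost first: [Ø], [that], [that] — 3 in total.

3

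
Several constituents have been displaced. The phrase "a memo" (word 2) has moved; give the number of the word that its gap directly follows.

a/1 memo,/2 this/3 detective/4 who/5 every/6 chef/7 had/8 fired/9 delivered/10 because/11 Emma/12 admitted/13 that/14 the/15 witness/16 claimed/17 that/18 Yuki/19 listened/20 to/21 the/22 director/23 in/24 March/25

10

The displaced element is "a memo" (word 2).
It functions as the direct object of "delivered", so the gap sits immediately after word 10 ("delivered").
Base order: This detective who every chef had fired delivered a memo because Emma admitted that the witness claimed that Yuki listened to the director in March.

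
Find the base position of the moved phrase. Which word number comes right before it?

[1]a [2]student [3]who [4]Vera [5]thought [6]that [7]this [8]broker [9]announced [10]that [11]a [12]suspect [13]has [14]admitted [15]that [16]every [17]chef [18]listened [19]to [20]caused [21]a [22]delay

19

The displaced element is "a student" (word 2).
It is linked across 3 clause boundaries (that → that → that).
It functions as the object of the preposition "to" of "listened", so the gap sits immediately after word 19 ("to").
Base order: Vera thought that this broker announced that a suspect has admitted that every chef listened to a student.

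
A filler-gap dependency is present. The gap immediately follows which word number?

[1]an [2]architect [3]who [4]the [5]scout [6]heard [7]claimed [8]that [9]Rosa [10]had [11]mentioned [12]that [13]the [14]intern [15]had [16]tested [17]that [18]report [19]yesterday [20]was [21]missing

The displaced element is "an architect" (word 2).
It is linked across 1 clause boundary (Ø).
It functions as the subject of "claimed", so the gap sits immediately after word 6 ("heard").
Base order: The scout heard that an architect claimed that Rosa had mentioned that the intern had tested that report yesterday.

6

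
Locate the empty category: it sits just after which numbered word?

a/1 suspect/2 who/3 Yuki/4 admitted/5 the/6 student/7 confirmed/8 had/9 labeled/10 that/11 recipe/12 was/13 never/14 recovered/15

The displaced element is "a suspect" (word 2).
It is linked across 2 clause boundaries (Ø → Ø).
It functions as the subject of "labeled", so the gap sits immediately after word 8 ("confirmed").
Base order: Yuki admitted the student confirmed that a suspect had labeled that recipe.

8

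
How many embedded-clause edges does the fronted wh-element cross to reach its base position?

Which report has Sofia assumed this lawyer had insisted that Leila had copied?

"which report" is extracted from the object of "copied".
Boundaries crossed, outermost first: [Ø], [that] — 2 in total.

2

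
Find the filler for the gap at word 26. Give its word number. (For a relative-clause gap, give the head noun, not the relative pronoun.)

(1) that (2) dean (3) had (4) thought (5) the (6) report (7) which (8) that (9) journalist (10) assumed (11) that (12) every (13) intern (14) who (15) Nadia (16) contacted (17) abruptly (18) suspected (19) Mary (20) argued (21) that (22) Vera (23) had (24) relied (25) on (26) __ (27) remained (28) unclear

The gap at 26 is the prepositional object of "relied", inside a relative clause.
The relative pronoun is "which" (word 7); it is bound by the head noun immediately before it.
Its filler is the head noun "report", at word 6.

6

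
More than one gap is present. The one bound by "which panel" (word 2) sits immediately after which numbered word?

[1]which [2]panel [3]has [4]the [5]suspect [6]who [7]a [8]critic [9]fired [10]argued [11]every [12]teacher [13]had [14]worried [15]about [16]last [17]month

The displaced element is "which panel" (word 2).
It is linked across 1 clause boundary (Ø).
It functions as the object of the preposition "about" of "worried", so the gap sits immediately after word 15 ("about").
Base order: The suspect who a critic fired has argued every teacher had worried about which panel last month.

15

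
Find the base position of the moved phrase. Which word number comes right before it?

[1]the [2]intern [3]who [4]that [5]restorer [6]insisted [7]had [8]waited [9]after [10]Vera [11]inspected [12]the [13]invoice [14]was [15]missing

The displaced element is "the intern" (word 2).
It is linked across 1 clause boundary (Ø).
It functions as the subject of "waited", so the gap sits immediately after word 6 ("insisted").
Base order: That restorer insisted the intern had waited after Vera inspected the invoice.

6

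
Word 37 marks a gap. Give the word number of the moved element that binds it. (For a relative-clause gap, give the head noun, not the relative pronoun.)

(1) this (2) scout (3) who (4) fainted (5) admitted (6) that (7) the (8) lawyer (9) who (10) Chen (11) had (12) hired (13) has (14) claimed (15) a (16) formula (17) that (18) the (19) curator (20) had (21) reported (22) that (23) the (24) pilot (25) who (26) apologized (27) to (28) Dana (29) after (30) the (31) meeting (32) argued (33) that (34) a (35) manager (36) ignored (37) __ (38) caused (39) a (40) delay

16

The gap at 37 is the object of "ignored", inside a relative clause.
The relative pronoun is "that" (word 17); it is bound by the head noun immediately before it.
Its filler is the head noun "formula", at word 16.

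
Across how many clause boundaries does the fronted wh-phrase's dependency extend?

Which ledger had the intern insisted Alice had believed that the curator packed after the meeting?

"which ledger" is extracted from the object of "packed".
Boundaries crossed, outermost first: [Ø], [that] — 2 in total.

2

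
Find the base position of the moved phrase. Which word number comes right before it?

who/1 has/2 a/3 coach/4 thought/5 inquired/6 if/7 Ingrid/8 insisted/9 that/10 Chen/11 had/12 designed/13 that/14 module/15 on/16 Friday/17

The displaced element is "who" (word 1).
It is linked across 1 clause boundary (Ø).
It functions as the subject of "inquired", so the gap sits immediately after word 5 ("thought").
Base order: A coach has thought that who inquired if Ingrid insisted that Chen had designed that module on Friday.

5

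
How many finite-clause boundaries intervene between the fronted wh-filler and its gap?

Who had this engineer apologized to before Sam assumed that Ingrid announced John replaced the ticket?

"who" originates inside the matrix clause — no clause boundary is crossed.

0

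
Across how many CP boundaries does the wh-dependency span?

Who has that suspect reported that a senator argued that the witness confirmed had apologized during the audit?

3

"who" is extracted from the subject of "apologized".
Boundaries crossed, outermost first: [that], [that], [Ø] — 3 in total.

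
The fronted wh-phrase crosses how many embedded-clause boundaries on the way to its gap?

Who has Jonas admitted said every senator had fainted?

1

"who" is extracted from the subject of "said".
Boundaries crossed, outermost first: [Ø] — 1 in total.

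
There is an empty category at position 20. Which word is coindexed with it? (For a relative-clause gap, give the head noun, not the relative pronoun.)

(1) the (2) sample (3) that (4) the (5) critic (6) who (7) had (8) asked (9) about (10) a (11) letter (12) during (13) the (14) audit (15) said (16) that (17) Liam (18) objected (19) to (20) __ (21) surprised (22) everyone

2

The gap at 20 is the prepositional object of "objected", inside a relative clause.
The relative pronoun is "that" (word 3); it is bound by the head noun immediately before it.
Its filler is the head noun "sample", at word 2.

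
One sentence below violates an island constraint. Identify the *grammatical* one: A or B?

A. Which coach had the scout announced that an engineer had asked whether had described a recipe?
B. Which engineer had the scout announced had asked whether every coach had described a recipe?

In A, the wh-phrase is extracted from inside a wh-island (introduced by "whether"), which blocks movement.
In B, the extraction path crosses only that-complement boundaries, which are transparent.
So B is grammatical.

B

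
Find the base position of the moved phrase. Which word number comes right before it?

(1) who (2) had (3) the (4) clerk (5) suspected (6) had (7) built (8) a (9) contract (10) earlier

The displaced element is "who" (word 1).
It is linked across 1 clause boundary (Ø).
It functions as the subject of "built", so the gap sits immediately after word 5 ("suspected").
Base order: The clerk had suspected that who had built a contract earlier.

5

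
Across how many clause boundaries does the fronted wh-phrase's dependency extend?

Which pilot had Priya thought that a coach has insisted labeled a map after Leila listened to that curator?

2

"which pilot" is extracted from the subject of "labeled".
Boundaries crossed, outermost first: [that], [Ø] — 2 in total.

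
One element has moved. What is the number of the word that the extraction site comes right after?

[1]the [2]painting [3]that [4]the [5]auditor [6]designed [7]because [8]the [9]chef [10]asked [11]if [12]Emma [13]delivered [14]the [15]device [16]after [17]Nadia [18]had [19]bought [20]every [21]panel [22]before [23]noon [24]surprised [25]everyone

6

The displaced element is "the painting" (word 2).
It functions as the direct object of "designed", so the gap sits immediately after word 6 ("designed").
Base order: The auditor designed the painting because the chef asked if Emma delivered the device after Nadia had bought every panel before noon.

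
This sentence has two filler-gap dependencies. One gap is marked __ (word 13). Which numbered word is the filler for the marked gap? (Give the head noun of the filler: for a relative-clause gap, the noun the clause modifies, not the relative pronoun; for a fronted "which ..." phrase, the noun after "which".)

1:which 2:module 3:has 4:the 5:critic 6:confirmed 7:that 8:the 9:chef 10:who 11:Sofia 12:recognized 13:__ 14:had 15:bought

9

The marked gap is inside the relative clause, the direct object of "recognized".
Its filler is the head noun "chef" (via "who"), at word 9.
(The other dependency links word 2 to a gap after word 15.)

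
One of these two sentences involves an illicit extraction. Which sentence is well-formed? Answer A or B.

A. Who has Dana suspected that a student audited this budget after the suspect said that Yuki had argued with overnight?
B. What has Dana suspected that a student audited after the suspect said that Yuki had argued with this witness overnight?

B

In A, the wh-phrase is extracted from inside an adjunct island (introduced by "after"), which blocks movement.
In B, the extraction path crosses only that-complement boundaries, which are transparent.
So B is grammatical.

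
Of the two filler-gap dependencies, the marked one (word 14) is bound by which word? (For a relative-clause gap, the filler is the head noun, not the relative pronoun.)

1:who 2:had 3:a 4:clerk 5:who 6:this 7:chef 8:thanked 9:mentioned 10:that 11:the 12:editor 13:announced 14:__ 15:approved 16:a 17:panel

The marked gap is the subject of "approved".
Its filler is the fronted wh-phrase "who", at word 1.
(The other dependency links word 4 to a gap after word 8.)

1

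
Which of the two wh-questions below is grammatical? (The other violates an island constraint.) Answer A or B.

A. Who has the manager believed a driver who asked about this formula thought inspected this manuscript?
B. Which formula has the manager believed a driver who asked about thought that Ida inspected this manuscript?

In B, the wh-phrase is extracted from inside a complex-NP island (relative clause) (introduced by "who"), which blocks movement.
In A, the extraction path crosses only that-complement boundaries, which are transparent.
So A is grammatical.

A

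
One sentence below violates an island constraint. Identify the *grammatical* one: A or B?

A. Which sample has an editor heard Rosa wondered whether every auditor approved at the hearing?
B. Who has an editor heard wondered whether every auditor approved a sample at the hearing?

B

In A, the wh-phrase is extracted from inside a wh-island (introduced by "whether"), which blocks movement.
In B, the extraction path crosses only that-complement boundaries, which are transparent.
So B is grammatical.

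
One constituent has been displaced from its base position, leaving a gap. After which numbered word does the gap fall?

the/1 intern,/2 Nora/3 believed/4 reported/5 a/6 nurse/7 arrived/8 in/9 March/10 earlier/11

The displaced element is "the intern" (word 2).
It is linked across 1 clause boundary (Ø).
It functions as the subject of "reported", so the gap sits immediately after word 4 ("believed").
Base order: Nora believed that the intern reported a nurse arrived in March earlier.

4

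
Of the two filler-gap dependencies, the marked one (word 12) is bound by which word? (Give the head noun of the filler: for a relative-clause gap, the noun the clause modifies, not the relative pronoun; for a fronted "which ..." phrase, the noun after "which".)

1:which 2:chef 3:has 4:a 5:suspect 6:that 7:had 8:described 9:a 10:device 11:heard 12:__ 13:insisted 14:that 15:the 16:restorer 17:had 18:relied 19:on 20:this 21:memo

2

The marked gap is the subject of "insisted".
Its filler is the fronted wh-phrase "which chef", at word 2.
(The other dependency links word 5 to a gap after word 6.)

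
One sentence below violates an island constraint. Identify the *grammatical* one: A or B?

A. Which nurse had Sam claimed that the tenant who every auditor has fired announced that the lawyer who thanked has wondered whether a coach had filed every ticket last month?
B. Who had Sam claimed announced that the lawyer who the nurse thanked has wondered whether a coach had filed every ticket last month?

B

In A, the wh-phrase is extracted from inside a complex-NP island (relative clause) (introduced by "who"), which blocks movement.
In B, the extraction path crosses only that-complement boundaries, which are transparent.
So B is grammatical.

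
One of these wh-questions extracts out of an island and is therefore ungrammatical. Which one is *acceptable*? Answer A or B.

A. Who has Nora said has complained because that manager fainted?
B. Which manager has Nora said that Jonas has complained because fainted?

In B, the wh-phrase is extracted from inside an adjunct island (introduced by "because"), which blocks movement.
In A, the extraction path crosses only that-complement boundaries, which are transparent.
So A is grammatical.

A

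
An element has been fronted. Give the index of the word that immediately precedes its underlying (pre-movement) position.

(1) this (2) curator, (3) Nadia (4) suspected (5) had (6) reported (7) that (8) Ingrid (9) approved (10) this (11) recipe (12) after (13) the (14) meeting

4

The displaced element is "this curator" (word 2).
It is linked across 1 clause boundary (Ø).
It functions as the subject of "reported", so the gap sits immediately after word 4 ("suspected").
Base order: Nadia suspected that this curator had reported that Ingrid approved this recipe after the meeting.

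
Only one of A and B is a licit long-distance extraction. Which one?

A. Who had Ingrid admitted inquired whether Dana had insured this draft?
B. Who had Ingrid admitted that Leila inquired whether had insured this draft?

In B, the wh-phrase is extracted from inside a wh-island (introduced by "whether"), which blocks movement.
In A, the extraction path crosses only that-complement boundaries, which are transparent.
So A is grammatical.

A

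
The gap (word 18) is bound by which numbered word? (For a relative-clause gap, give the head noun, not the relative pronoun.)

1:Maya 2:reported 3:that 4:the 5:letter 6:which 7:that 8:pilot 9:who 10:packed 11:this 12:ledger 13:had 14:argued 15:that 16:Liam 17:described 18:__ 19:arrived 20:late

The gap at 18 is the object of "described", inside a relative clause.
The relative pronoun is "which" (word 6); it is bound by the head noun immediately before it.
Its filler is the head noun "letter", at word 5.

5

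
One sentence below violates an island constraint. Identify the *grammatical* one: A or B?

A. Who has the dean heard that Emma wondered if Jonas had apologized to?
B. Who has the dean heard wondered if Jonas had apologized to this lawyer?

B

In A, the wh-phrase is extracted from inside a wh-island (introduced by "if"), which blocks movement.
In B, the extraction path crosses only that-complement boundaries, which are transparent.
So B is grammatical.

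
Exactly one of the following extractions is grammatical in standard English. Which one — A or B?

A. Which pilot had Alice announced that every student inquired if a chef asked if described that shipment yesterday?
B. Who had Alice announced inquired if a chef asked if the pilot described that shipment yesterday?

B

In A, the wh-phrase is extracted from inside a wh-island (introduced by "if"), which blocks movement.
In B, the extraction path crosses only that-complement boundaries, which are transparent.
So B is grammatical.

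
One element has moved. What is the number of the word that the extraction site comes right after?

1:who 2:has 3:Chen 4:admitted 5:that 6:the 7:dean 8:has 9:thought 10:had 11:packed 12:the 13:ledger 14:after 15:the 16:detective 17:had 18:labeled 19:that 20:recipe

9

The displaced element is "who" (word 1).
It is linked across 2 clause boundaries (that → Ø).
It functions as the subject of "packed", so the gap sits immediately after word 9 ("thought").
Base order: Chen has admitted that the dean has thought who had packed the ledger after the detective had labeled that recipe.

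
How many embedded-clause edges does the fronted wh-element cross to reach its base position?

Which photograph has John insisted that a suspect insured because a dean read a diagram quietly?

1

"which photograph" is extracted from the object of "insured".
Boundaries crossed, outermost first: [that] — 1 in total.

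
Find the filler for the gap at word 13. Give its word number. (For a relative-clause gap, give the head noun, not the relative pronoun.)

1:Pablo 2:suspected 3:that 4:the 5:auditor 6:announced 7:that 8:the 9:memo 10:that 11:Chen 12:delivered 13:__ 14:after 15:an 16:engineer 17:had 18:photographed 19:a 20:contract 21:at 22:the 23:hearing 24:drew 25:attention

9

The gap at 13 is the object of "delivered", inside a relative clause.
The relative pronoun is "that" (word 10); it is bound by the head noun immediately before it.
Its filler is the head noun "memo", at word 9.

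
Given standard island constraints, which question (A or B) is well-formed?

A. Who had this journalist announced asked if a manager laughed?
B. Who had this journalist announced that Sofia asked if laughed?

A

In B, the wh-phrase is extracted from inside a wh-island (introduced by "if"), which blocks movement.
In A, the extraction path crosses only that-complement boundaries, which are transparent.
So A is grammatical.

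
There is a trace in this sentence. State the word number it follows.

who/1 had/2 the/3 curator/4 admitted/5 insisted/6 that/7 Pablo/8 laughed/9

The displaced element is "who" (word 1).
It is linked across 1 clause boundary (Ø).
It functions as the subject of "insisted", so the gap sits immediately after word 5 ("admitted").
Base order: The curator had admitted that who insisted that Pablo laughed.

5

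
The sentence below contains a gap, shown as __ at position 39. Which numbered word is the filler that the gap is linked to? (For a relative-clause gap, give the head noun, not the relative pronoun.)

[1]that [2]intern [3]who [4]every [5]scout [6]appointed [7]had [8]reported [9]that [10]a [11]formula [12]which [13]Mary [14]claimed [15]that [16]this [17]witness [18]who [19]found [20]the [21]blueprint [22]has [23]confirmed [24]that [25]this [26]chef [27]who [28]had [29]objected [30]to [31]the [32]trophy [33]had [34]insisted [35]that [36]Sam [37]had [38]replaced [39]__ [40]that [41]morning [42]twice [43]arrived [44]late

The gap at 39 is the object of "replaced", inside a relative clause.
The relative pronoun is "which" (word 12); it is bound by the head noun immediately before it.
Its filler is the head noun "formula", at word 11.

11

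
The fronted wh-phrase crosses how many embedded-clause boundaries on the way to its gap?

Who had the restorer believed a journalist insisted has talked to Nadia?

"who" is extracted from the subject of "talked".
Boundaries crossed, outermost first: [Ø], [Ø] — 2 in total.

2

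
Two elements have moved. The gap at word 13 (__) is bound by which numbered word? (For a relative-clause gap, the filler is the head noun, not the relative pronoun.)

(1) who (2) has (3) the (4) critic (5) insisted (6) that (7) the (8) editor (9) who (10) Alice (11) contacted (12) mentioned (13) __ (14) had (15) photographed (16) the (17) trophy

The marked gap is the subject of "photographed".
Its filler is the fronted wh-phrase "who", at word 1.
(The other dependency links word 8 to a gap after word 11.)

1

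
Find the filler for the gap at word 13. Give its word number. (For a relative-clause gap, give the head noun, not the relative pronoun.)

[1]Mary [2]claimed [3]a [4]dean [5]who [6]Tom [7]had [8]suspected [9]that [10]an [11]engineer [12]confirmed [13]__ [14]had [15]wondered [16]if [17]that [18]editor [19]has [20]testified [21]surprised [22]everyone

4

The gap at 13 is the subject of "wondered", inside a relative clause.
The relative pronoun is "who" (word 5); it is bound by the head noun immediately before it.
Its filler is the head noun "dean", at word 4.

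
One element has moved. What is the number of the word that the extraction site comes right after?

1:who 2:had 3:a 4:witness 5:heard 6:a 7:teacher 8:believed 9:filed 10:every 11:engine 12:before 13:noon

8

The displaced element is "who" (word 1).
It is linked across 2 clause boundaries (Ø → Ø).
It functions as the subject of "filed", so the gap sits immediately after word 8 ("believed").
Base order: A witness had heard a teacher believed that who filed every engine before noon.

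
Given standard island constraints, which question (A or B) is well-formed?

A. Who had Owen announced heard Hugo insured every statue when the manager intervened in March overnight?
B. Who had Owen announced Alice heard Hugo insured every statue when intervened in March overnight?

A

In B, the wh-phrase is extracted from inside an adjunct island (introduced by "when"), which blocks movement.
In A, the extraction path crosses only that-complement boundaries, which are transparent.
So A is grammatical.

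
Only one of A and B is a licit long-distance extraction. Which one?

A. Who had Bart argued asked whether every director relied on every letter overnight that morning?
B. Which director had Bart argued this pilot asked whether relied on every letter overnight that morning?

A

In B, the wh-phrase is extracted from inside a wh-island (introduced by "whether"), which blocks movement.
In A, the extraction path crosses only that-complement boundaries, which are transparent.
So A is grammatical.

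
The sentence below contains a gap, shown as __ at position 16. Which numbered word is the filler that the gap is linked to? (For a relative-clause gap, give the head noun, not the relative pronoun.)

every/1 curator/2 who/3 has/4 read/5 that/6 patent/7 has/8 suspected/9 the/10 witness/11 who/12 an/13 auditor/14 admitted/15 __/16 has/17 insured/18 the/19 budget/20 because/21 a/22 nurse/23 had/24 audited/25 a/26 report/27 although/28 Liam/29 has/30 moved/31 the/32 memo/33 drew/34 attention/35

The gap at 16 is the subject of "insured", inside a relative clause.
The relative pronoun is "who" (word 12); it is bound by the head noun immediately before it.
Its filler is the head noun "witness", at word 11.

11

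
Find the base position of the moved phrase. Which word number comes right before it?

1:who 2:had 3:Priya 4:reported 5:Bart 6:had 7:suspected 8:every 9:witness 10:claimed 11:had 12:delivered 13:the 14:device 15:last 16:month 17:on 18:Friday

The displaced element is "who" (word 1).
It is linked across 3 clause boundaries (Ø → Ø → Ø).
It functions as the subject of "delivered", so the gap sits immediately after word 10 ("claimed").
Base order: Priya had reported Bart had suspected every witness claimed who had delivered the device last month on Friday.

10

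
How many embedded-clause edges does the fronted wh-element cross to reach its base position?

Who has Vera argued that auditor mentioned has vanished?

"who" is extracted from the subject of "vanished".
Boundaries crossed, outermost first: [Ø], [Ø] — 2 in total.

2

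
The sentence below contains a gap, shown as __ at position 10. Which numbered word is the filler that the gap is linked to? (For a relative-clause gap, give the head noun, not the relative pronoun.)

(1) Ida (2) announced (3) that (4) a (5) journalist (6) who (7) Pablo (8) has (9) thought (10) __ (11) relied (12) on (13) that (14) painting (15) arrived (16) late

5

The gap at 10 is the subject of "relied", inside a relative clause.
The relative pronoun is "who" (word 6); it is bound by the head noun immediately before it.
Its filler is the head noun "journalist", at word 5.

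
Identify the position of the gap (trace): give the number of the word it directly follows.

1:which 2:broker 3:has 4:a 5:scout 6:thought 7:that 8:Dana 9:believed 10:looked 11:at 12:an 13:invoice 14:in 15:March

9

The displaced element is "which broker" (word 2).
It is linked across 2 clause boundaries (that → Ø).
It functions as the subject of "looked", so the gap sits immediately after word 9 ("believed").
Base order: A scout has thought that Dana believed that which broker looked at an invoice in March.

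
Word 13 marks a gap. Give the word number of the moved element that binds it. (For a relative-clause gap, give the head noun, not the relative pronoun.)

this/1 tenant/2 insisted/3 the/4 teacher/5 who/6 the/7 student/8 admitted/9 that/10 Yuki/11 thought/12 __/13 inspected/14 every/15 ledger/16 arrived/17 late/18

5

The gap at 13 is the subject of "inspected", inside a relative clause.
The relative pronoun is "who" (word 6); it is bound by the head noun immediately before it.
Its filler is the head noun "teacher", at word 5.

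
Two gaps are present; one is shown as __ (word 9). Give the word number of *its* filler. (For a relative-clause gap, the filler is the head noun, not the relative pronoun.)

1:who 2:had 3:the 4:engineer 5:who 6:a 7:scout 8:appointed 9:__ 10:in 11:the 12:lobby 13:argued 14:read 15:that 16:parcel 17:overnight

4

The marked gap is inside the relative clause, the direct object of "appointed".
Its filler is the head noun "engineer" (via "who"), at word 4.
(The other dependency links word 1 to a gap after word 13.)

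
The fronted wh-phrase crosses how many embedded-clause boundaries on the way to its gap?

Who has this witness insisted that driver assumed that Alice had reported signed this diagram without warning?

"who" is extracted from the subject of "signed".
Boundaries crossed, outermost first: [Ø], [that], [Ø] — 3 in total.

3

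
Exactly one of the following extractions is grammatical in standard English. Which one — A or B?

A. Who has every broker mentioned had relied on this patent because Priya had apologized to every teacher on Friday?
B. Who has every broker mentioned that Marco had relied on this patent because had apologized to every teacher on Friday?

In B, the wh-phrase is extracted from inside an adjunct island (introduced by "because"), which blocks movement.
In A, the extraction path crosses only that-complement boundaries, which are transparent.
So A is grammatical.

A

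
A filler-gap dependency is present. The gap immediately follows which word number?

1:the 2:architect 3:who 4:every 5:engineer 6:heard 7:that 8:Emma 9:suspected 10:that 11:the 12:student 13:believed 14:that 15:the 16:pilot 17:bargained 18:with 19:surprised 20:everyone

The displaced element is "the architect" (word 2).
It is linked across 3 clause boundaries (that → that → that).
It functions as the object of the preposition "with" of "bargained", so the gap sits immediately after word 18 ("with").
Base order: Every engineer heard that Emma suspected that the student believed that the pilot bargained with the architect.

18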